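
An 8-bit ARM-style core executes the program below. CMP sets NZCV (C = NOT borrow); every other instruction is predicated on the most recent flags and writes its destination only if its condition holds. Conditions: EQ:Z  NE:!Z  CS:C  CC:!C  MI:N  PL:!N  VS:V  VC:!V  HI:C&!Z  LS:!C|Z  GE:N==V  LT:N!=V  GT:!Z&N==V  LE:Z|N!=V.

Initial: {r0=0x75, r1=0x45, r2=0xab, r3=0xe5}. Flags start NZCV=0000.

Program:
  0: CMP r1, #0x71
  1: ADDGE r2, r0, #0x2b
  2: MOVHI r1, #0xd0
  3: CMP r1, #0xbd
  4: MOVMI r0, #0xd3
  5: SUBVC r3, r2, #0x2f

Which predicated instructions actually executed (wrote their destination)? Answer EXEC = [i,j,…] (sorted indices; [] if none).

EXEC = [4]

0: ✓ CMP  NZCV=1000
1: · ADDGE
2: · MOVHI
3: ✓ CMP  NZCV=1001
4: ✓ MOVMI  r0←0xd3
5: · SUBVC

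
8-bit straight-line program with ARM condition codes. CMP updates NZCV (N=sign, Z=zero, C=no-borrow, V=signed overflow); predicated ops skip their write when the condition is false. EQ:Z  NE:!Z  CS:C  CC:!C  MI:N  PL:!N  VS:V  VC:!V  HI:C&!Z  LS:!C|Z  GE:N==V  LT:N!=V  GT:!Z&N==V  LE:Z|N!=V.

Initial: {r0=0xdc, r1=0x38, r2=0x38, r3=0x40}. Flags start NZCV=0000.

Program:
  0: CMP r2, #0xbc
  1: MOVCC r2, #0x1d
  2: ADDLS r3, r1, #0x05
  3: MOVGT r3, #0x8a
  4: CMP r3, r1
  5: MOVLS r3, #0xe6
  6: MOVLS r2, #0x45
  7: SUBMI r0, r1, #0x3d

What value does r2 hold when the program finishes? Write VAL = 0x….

0: ✓ CMP  NZCV=0000
1: ✓ MOVCC  r2←0x1d
2: ✓ ADDLS  r3←0x3d
3: ✓ MOVGT  r3←0x8a
4: ✓ CMP  NZCV=0011
5: · MOVLS
6: · MOVLS
7: · SUBMI

VAL = 0x1d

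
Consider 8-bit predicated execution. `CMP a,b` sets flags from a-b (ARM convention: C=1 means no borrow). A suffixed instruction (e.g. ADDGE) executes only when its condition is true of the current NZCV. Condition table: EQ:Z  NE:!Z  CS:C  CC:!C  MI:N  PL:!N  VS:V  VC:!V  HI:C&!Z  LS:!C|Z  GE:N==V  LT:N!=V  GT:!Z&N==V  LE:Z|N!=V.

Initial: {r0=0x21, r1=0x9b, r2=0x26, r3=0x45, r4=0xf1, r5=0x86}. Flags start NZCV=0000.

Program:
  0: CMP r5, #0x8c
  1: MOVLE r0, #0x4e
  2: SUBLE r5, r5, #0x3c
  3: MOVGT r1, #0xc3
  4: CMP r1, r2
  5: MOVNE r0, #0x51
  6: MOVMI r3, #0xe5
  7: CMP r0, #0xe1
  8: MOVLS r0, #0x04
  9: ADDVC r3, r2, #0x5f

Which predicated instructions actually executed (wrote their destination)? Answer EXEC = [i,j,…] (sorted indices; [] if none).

0: ✓ CMP  NZCV=1000
1: ✓ MOVLE  r0←0x4e
2: ✓ SUBLE  r5←0x4a
3: · MOVGT
4: ✓ CMP  NZCV=0011
5: ✓ MOVNE  r0←0x51
6: · MOVMI
7: ✓ CMP  NZCV=0000
8: ✓ MOVLS  r0←0x04
9: ✓ ADDVC  r3←0x85

EXEC = [1,2,5,8,9]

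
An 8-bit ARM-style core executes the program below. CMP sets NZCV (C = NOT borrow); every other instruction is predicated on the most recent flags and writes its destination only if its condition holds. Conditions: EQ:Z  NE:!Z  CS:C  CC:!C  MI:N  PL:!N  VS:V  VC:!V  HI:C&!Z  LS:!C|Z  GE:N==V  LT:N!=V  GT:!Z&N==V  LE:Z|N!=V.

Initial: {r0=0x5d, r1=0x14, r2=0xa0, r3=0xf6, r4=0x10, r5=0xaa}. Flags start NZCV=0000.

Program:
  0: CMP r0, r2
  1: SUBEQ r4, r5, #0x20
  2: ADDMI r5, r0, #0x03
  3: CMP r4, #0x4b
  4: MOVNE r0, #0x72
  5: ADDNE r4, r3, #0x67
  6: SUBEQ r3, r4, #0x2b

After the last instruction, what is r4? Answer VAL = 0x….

VAL = 0x5d

0: ✓ CMP  NZCV=1001
1: · SUBEQ
2: ✓ ADDMI  r5←0x60
3: ✓ CMP  NZCV=1000
4: ✓ MOVNE  r0←0x72
5: ✓ ADDNE  r4←0x5d
6: · SUBEQ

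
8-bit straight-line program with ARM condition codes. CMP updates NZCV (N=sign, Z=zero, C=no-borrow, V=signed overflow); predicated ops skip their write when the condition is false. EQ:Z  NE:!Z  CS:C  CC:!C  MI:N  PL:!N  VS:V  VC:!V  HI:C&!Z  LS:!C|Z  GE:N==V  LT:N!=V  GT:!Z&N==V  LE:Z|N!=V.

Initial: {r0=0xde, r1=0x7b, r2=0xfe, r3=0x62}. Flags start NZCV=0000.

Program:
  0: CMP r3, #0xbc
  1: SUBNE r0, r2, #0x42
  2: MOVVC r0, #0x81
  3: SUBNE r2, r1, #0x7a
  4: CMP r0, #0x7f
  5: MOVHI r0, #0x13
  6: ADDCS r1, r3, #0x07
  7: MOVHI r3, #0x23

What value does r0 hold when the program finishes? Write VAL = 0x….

[0] flags=1001 → (cmp)
[1] flags=1001 NE?T → r0=0xbc
[2] flags=1001 VC?F → skip
[3] flags=1001 NE?T → r2=0x01
[4] flags=0011 → (cmp)
[5] flags=0011 HI?T → r0=0x13
[6] flags=0011 CS?T → r1=0x69
[7] flags=0011 HI?T → r3=0x23

VAL = 0x13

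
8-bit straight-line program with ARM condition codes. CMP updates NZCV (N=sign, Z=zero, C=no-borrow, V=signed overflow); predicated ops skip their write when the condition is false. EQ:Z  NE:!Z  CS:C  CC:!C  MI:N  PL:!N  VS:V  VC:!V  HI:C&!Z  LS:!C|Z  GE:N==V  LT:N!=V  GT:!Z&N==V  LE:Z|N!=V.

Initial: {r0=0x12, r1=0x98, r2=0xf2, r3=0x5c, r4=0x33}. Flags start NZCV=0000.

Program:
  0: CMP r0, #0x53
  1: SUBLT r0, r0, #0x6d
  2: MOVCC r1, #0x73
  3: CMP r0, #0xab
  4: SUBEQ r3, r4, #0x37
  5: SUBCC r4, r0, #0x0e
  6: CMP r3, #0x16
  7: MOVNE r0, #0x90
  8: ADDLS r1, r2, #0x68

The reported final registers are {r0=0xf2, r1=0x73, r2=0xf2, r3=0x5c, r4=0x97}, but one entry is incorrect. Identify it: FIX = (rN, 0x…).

FIX = (r0, 0x90)

0: ✓ CMP  NZCV=1000
1: ✓ SUBLT  r0←0xa5
2: ✓ MOVCC  r1←0x73
3: ✓ CMP  NZCV=1000
4: · SUBEQ
5: ✓ SUBCC  r4←0x97
6: ✓ CMP  NZCV=0010
7: ✓ MOVNE  r0←0x90
8: · ADDLS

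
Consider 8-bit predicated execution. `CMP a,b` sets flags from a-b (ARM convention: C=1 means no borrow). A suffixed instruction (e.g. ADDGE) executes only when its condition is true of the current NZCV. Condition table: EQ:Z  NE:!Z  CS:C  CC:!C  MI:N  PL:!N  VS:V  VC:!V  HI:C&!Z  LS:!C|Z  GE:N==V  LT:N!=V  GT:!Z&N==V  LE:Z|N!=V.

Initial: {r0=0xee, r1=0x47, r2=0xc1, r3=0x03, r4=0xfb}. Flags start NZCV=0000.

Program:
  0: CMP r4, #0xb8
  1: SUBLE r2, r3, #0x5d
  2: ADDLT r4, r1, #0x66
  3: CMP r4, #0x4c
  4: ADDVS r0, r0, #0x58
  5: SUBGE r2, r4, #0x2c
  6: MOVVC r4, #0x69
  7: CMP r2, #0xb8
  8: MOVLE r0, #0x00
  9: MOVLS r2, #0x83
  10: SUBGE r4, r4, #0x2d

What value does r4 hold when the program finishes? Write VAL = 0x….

[0] flags=0010 → (cmp)
[1] flags=0010 LE?F → skip
[2] flags=0010 LT?F → skip
[3] flags=1010 → (cmp)
[4] flags=1010 VS?F → skip
[5] flags=1010 GE?F → skip
[6] flags=1010 VC?T → r4=0x69
[7] flags=0010 → (cmp)
[8] flags=0010 LE?F → skip
[9] flags=0010 LS?F → skip
[10] flags=0010 GE?T → r4=0x3c

VAL = 0x3c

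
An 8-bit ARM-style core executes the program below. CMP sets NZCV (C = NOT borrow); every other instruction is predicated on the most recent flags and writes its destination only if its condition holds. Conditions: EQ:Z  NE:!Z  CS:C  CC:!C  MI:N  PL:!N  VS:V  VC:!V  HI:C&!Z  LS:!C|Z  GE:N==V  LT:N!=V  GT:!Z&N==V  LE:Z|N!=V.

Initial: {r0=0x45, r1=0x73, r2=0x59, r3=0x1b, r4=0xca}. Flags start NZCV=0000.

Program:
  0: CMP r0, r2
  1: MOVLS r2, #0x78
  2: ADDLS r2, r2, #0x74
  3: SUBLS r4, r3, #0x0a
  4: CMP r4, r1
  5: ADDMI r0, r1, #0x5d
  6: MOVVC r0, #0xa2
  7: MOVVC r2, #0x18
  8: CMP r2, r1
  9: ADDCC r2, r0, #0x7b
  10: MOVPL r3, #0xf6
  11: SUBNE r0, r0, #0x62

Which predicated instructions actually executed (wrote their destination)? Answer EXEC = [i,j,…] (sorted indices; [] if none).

[0] flags=1000 → (cmp)
[1] flags=1000 LS?T → r2=0x78
[2] flags=1000 LS?T → r2=0xec
[3] flags=1000 LS?T → r4=0x11
[4] flags=1000 → (cmp)
[5] flags=1000 MI?T → r0=0xd0
[6] flags=1000 VC?T → r0=0xa2
[7] flags=1000 VC?T → r2=0x18
[8] flags=1000 → (cmp)
[9] flags=1000 CC?T → r2=0x1d
[10] flags=1000 PL?F → skip
[11] flags=1000 NE?T → r0=0x40

EXEC = [1,2,3,5,6,7,9,11]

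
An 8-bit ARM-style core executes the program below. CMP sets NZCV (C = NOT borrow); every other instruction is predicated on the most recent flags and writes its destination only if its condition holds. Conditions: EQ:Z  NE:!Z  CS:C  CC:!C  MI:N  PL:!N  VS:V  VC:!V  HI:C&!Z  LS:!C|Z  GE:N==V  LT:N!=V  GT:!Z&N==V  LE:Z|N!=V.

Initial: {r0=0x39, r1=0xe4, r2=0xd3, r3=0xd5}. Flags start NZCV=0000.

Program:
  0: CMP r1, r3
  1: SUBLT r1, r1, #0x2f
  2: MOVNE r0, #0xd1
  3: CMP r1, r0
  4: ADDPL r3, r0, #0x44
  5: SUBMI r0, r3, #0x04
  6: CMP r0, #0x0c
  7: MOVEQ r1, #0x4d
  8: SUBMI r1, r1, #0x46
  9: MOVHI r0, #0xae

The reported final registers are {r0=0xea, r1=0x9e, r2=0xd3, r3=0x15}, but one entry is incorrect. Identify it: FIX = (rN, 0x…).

0: ✓ CMP  NZCV=0010
1: · SUBLT
2: ✓ MOVNE  r0←0xd1
3: ✓ CMP  NZCV=0010
4: ✓ ADDPL  r3←0x15
5: · SUBMI
6: ✓ CMP  NZCV=1010
7: · MOVEQ
8: ✓ SUBMI  r1←0x9e
9: ✓ MOVHI  r0←0xae

FIX = (r0, 0xae)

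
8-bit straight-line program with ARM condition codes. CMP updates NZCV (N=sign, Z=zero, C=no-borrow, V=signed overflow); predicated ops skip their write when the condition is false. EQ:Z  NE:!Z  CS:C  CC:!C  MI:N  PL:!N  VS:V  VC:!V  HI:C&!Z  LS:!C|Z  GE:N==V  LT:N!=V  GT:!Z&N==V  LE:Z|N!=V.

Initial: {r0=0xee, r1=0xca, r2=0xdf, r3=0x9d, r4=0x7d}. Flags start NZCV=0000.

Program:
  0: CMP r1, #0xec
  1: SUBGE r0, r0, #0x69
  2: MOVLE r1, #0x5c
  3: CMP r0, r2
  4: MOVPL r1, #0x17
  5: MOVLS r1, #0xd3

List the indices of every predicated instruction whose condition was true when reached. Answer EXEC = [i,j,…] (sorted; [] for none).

EXEC = [2,4]

0: ✓ CMP  NZCV=1000
1: · SUBGE
2: ✓ MOVLE  r1←0x5c
3: ✓ CMP  NZCV=0010
4: ✓ MOVPL  r1←0x17
5: · MOVLS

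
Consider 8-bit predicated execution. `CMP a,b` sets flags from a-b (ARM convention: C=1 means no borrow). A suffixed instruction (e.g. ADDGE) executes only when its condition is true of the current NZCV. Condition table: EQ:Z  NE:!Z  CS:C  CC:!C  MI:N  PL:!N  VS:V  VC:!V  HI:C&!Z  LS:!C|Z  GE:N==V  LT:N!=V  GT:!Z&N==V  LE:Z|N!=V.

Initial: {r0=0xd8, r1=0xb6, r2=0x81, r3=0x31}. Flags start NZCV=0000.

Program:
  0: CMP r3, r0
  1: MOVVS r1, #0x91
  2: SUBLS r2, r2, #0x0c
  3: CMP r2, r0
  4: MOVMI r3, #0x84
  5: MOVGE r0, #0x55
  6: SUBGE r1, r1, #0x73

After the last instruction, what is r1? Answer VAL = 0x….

0: ✓ CMP  NZCV=0000
1: · MOVVS
2: ✓ SUBLS  r2←0x75
3: ✓ CMP  NZCV=1001
4: ✓ MOVMI  r3←0x84
5: ✓ MOVGE  r0←0x55
6: ✓ SUBGE  r1←0x43

VAL = 0x43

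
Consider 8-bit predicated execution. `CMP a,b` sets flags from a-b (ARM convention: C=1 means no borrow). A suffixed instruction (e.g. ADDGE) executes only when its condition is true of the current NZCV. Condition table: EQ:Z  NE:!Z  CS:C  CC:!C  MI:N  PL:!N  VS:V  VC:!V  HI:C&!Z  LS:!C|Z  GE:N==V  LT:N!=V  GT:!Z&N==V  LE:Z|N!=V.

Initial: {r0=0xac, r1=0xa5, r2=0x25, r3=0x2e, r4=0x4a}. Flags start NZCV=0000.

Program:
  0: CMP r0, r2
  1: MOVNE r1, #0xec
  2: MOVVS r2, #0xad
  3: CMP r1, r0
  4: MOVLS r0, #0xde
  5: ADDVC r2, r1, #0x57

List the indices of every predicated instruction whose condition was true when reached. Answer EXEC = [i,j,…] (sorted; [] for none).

EXEC = [1,5]

[0] flags=1010 → (cmp)
[1] flags=1010 NE?T → r1=0xec
[2] flags=1010 VS?F → skip
[3] flags=0010 → (cmp)
[4] flags=0010 LS?F → skip
[5] flags=0010 VC?T → r2=0x43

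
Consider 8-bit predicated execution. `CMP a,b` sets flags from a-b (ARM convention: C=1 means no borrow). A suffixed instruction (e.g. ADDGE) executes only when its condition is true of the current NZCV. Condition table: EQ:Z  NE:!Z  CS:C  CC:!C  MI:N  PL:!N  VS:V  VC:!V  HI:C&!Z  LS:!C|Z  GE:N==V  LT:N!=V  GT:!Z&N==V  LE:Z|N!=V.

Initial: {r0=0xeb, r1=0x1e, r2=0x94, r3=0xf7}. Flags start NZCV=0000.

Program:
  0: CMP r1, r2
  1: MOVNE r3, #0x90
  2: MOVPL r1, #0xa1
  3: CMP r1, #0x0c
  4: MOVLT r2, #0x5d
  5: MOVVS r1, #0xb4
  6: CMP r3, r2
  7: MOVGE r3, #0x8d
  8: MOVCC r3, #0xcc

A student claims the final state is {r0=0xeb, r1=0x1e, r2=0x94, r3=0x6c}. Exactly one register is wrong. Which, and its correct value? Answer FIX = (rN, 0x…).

[0] flags=1001 → (cmp)
[1] flags=1001 NE?T → r3=0x90
[2] flags=1001 PL?F → skip
[3] flags=0010 → (cmp)
[4] flags=0010 LT?F → skip
[5] flags=0010 VS?F → skip
[6] flags=1000 → (cmp)
[7] flags=1000 GE?F → skip
[8] flags=1000 CC?T → r3=0xcc

FIX = (r3, 0xcc)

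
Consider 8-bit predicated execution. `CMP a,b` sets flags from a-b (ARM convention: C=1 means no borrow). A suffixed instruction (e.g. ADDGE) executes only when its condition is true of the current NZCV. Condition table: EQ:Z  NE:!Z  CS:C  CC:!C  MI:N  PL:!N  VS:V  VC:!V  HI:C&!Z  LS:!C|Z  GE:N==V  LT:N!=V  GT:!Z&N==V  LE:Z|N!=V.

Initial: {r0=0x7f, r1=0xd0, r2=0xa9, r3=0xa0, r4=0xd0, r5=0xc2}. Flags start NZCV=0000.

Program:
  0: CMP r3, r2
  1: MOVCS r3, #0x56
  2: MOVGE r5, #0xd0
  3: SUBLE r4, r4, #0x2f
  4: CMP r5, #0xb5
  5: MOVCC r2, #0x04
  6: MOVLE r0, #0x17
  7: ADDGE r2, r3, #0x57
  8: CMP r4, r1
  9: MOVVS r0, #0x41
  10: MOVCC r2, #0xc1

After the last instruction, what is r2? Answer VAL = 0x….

VAL = 0xc1

0: ✓ CMP  NZCV=1000
1: · MOVCS
2: · MOVGE
3: ✓ SUBLE  r4←0xa1
4: ✓ CMP  NZCV=0010
5: · MOVCC
6: · MOVLE
7: ✓ ADDGE  r2←0xf7
8: ✓ CMP  NZCV=1000
9: · MOVVS
10: ✓ MOVCC  r2←0xc1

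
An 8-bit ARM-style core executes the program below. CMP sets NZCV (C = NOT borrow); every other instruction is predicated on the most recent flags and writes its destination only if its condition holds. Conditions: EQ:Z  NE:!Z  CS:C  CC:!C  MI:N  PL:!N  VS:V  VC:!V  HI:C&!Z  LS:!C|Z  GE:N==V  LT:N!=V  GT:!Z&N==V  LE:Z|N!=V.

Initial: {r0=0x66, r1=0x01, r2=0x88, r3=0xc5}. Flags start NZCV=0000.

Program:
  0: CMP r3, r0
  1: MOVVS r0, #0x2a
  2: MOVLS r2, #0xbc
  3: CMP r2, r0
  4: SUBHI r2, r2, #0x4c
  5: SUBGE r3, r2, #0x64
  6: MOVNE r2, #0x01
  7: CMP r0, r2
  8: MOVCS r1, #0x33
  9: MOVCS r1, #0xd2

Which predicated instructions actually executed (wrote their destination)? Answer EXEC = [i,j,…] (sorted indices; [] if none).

0: ✓ CMP  NZCV=0011
1: ✓ MOVVS  r0←0x2a
2: · MOVLS
3: ✓ CMP  NZCV=0011
4: ✓ SUBHI  r2←0x3c
5: · SUBGE
6: ✓ MOVNE  r2←0x01
7: ✓ CMP  NZCV=0010
8: ✓ MOVCS  r1←0x33
9: ✓ MOVCS  r1←0xd2

EXEC = [1,4,6,8,9]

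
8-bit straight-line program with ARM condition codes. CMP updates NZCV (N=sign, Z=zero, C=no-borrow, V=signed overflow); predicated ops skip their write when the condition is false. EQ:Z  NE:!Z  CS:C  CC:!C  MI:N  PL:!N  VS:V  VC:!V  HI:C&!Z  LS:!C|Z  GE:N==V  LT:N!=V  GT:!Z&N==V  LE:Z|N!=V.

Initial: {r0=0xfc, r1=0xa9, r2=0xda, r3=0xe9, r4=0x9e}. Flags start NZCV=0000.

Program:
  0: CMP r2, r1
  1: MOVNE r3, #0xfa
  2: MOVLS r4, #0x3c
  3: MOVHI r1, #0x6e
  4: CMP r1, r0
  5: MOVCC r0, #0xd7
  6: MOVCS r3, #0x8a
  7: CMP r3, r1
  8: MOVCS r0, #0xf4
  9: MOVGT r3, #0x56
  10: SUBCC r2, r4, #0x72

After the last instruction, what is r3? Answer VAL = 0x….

VAL = 0xfa

0: ✓ CMP  NZCV=0010
1: ✓ MOVNE  r3←0xfa
2: · MOVLS
3: ✓ MOVHI  r1←0x6e
4: ✓ CMP  NZCV=0000
5: ✓ MOVCC  r0←0xd7
6: · MOVCS
7: ✓ CMP  NZCV=1010
8: ✓ MOVCS  r0←0xf4
9: · MOVGT
10: · SUBCC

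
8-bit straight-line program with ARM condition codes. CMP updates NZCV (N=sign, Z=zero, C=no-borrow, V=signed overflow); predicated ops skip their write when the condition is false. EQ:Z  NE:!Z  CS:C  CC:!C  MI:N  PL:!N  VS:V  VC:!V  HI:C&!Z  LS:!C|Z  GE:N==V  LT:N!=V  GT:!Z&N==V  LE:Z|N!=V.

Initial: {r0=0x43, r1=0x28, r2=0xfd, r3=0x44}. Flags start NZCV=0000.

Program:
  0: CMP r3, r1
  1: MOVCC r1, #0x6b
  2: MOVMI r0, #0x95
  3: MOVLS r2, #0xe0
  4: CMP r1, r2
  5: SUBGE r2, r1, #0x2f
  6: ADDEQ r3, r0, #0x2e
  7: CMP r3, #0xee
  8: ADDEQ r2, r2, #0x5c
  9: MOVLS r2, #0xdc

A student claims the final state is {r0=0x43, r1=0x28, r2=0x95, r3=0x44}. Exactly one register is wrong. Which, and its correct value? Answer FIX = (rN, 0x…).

FIX = (r2, 0xdc)

[0] flags=0010 → (cmp)
[1] flags=0010 CC?F → skip
[2] flags=0010 MI?F → skip
[3] flags=0010 LS?F → skip
[4] flags=0000 → (cmp)
[5] flags=0000 GE?T → r2=0xf9
[6] flags=0000 EQ?F → skip
[7] flags=0000 → (cmp)
[8] flags=0000 EQ?F → skip
[9] flags=0000 LS?T → r2=0xdc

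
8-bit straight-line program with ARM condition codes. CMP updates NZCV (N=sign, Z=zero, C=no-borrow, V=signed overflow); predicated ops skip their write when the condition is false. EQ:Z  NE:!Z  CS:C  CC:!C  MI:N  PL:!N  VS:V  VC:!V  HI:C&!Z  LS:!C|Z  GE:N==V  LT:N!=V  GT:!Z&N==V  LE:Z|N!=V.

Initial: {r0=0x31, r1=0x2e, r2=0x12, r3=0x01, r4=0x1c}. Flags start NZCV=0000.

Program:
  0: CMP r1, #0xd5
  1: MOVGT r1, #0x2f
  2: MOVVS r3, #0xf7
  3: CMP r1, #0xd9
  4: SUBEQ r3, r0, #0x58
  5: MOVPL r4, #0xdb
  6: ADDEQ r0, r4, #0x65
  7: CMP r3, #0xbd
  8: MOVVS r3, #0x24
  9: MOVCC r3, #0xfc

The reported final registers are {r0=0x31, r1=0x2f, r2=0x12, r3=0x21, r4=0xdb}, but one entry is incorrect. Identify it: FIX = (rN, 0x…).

FIX = (r3, 0xfc)

0: ✓ CMP  NZCV=0000
1: ✓ MOVGT  r1←0x2f
2: · MOVVS
3: ✓ CMP  NZCV=0000
4: · SUBEQ
5: ✓ MOVPL  r4←0xdb
6: · ADDEQ
7: ✓ CMP  NZCV=0000
8: · MOVVS
9: ✓ MOVCC  r3←0xfc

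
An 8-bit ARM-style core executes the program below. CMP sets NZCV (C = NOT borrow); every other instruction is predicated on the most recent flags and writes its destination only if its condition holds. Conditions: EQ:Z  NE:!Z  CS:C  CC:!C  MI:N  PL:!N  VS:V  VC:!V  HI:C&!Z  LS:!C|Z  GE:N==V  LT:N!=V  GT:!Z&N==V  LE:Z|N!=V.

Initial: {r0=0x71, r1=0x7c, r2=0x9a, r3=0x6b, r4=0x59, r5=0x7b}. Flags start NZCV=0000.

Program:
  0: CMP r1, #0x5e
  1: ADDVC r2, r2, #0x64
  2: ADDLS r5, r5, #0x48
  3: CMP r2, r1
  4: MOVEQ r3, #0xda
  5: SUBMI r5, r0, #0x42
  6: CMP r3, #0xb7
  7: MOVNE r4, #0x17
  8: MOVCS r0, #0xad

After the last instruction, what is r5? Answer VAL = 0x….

[0] flags=0010 → (cmp)
[1] flags=0010 VC?T → r2=0xfe
[2] flags=0010 LS?F → skip
[3] flags=1010 → (cmp)
[4] flags=1010 EQ?F → skip
[5] flags=1010 MI?T → r5=0x2f
[6] flags=1001 → (cmp)
[7] flags=1001 NE?T → r4=0x17
[8] flags=1001 CS?F → skip

VAL = 0x2f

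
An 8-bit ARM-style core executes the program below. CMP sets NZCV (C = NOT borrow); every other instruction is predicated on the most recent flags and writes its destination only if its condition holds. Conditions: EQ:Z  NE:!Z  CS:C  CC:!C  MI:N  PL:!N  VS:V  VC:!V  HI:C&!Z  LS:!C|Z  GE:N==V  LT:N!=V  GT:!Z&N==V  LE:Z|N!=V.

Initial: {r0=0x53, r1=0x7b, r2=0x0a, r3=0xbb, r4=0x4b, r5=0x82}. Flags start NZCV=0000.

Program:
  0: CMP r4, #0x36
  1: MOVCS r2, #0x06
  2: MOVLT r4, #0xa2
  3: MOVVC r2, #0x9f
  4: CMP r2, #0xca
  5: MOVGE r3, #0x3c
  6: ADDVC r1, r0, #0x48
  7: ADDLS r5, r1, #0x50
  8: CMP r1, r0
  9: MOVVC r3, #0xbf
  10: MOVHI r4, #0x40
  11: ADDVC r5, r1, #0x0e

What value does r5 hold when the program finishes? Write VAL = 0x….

[0] flags=0010 → (cmp)
[1] flags=0010 CS?T → r2=0x06
[2] flags=0010 LT?F → skip
[3] flags=0010 VC?T → r2=0x9f
[4] flags=1000 → (cmp)
[5] flags=1000 GE?F → skip
[6] flags=1000 VC?T → r1=0x9b
[7] flags=1000 LS?T → r5=0xeb
[8] flags=0011 → (cmp)
[9] flags=0011 VC?F → skip
[10] flags=0011 HI?T → r4=0x40
[11] flags=0011 VC?F → skip

VAL = 0xeb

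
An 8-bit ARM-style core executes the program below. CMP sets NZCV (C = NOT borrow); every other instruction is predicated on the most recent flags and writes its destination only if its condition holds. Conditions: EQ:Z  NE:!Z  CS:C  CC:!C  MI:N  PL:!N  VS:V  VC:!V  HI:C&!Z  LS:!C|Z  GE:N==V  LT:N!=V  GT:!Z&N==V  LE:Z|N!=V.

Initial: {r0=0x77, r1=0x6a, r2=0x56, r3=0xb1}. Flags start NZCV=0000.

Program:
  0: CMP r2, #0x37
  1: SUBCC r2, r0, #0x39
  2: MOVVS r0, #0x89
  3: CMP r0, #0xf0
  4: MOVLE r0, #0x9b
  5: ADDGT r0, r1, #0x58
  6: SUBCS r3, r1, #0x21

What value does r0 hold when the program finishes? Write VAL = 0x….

[0] flags=0010 → (cmp)
[1] flags=0010 CC?F → skip
[2] flags=0010 VS?F → skip
[3] flags=1001 → (cmp)
[4] flags=1001 LE?F → skip
[5] flags=1001 GT?T → r0=0xc2
[6] flags=1001 CS?F → skip

VAL = 0xc2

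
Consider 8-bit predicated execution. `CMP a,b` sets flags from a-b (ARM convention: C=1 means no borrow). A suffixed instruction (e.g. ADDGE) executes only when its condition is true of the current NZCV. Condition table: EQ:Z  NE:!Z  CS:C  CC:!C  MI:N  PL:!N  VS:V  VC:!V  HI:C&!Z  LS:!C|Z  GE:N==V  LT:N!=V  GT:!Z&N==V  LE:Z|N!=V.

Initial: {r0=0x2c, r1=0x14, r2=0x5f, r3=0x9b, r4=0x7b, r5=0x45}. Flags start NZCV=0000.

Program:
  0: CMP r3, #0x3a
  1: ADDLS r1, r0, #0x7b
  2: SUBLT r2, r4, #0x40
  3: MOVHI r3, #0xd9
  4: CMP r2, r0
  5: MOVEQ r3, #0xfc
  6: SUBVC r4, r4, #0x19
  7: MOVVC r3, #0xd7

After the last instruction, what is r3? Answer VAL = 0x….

0: ✓ CMP  NZCV=0011
1: · ADDLS
2: ✓ SUBLT  r2←0x3b
3: ✓ MOVHI  r3←0xd9
4: ✓ CMP  NZCV=0010
5: · MOVEQ
6: ✓ SUBVC  r4←0x62
7: ✓ MOVVC  r3←0xd7

VAL = 0xd7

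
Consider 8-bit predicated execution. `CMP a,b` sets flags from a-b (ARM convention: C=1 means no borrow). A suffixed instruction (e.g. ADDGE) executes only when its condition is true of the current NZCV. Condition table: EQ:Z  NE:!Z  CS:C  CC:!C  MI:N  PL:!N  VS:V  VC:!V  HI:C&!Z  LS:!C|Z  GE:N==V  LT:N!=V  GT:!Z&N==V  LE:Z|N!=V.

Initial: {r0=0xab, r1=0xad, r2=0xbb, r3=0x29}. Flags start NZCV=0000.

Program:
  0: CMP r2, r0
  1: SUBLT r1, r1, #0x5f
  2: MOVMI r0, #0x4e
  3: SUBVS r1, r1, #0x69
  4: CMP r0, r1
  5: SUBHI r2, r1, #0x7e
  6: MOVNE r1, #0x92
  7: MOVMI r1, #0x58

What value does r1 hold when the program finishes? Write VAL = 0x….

VAL = 0x58

0: ✓ CMP  NZCV=0010
1: · SUBLT
2: · MOVMI
3: · SUBVS
4: ✓ CMP  NZCV=1000
5: · SUBHI
6: ✓ MOVNE  r1←0x92
7: ✓ MOVMI  r1←0x58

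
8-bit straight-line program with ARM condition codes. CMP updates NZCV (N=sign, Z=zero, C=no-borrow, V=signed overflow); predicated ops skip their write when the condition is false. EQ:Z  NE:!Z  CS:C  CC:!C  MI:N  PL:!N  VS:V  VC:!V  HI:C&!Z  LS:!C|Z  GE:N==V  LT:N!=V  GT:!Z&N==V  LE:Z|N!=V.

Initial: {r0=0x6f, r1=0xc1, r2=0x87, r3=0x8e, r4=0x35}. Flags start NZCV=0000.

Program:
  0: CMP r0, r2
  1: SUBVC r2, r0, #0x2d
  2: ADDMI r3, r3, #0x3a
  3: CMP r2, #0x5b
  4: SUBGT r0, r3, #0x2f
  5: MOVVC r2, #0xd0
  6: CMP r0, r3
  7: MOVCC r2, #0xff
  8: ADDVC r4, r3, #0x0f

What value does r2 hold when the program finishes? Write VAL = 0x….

VAL = 0xff

[0] flags=1001 → (cmp)
[1] flags=1001 VC?F → skip
[2] flags=1001 MI?T → r3=0xc8
[3] flags=0011 → (cmp)
[4] flags=0011 GT?F → skip
[5] flags=0011 VC?F → skip
[6] flags=1001 → (cmp)
[7] flags=1001 CC?T → r2=0xff
[8] flags=1001 VC?F → skip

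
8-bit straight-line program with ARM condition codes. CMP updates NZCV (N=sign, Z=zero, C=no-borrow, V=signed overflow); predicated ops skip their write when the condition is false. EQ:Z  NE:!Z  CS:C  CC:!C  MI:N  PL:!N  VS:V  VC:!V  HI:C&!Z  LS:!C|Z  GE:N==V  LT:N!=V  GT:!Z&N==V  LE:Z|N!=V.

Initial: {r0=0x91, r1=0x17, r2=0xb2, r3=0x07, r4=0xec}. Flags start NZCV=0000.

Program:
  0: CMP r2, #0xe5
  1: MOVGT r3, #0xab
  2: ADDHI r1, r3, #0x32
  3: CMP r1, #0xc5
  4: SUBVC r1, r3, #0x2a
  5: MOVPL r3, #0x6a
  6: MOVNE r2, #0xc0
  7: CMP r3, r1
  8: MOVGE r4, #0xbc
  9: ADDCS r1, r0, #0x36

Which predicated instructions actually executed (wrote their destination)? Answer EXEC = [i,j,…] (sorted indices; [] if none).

[0] flags=1000 → (cmp)
[1] flags=1000 GT?F → skip
[2] flags=1000 HI?F → skip
[3] flags=0000 → (cmp)
[4] flags=0000 VC?T → r1=0xdd
[5] flags=0000 PL?T → r3=0x6a
[6] flags=0000 NE?T → r2=0xc0
[7] flags=1001 → (cmp)
[8] flags=1001 GE?T → r4=0xbc
[9] flags=1001 CS?F → skip

EXEC = [4,5,6,8]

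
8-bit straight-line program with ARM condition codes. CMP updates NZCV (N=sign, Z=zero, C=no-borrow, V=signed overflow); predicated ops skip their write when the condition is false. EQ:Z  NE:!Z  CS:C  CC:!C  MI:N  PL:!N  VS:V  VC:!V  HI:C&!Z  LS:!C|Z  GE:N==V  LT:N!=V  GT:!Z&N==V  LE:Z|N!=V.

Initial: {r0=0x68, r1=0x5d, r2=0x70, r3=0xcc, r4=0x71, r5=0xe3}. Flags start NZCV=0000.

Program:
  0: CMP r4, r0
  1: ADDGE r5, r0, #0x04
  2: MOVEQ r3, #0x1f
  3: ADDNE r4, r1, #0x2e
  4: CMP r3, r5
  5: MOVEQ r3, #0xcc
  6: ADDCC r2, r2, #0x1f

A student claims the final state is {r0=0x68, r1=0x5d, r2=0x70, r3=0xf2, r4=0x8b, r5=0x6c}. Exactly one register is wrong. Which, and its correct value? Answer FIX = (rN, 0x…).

FIX = (r3, 0xcc)

0: ✓ CMP  NZCV=0010
1: ✓ ADDGE  r5←0x6c
2: · MOVEQ
3: ✓ ADDNE  r4←0x8b
4: ✓ CMP  NZCV=0011
5: · MOVEQ
6: · ADDCC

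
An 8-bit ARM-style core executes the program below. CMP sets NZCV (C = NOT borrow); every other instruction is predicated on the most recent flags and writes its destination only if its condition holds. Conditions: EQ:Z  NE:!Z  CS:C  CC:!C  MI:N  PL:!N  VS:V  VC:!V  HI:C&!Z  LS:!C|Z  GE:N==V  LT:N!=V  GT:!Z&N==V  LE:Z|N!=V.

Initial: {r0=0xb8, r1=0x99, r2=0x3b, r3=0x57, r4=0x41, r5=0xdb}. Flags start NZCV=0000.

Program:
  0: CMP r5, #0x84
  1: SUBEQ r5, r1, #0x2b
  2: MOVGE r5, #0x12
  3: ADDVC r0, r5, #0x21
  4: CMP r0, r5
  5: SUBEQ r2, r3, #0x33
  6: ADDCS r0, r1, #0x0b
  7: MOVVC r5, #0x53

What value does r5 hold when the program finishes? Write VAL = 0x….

0: ✓ CMP  NZCV=0010
1: · SUBEQ
2: ✓ MOVGE  r5←0x12
3: ✓ ADDVC  r0←0x33
4: ✓ CMP  NZCV=0010
5: · SUBEQ
6: ✓ ADDCS  r0←0xa4
7: ✓ MOVVC  r5←0x53

VAL = 0x53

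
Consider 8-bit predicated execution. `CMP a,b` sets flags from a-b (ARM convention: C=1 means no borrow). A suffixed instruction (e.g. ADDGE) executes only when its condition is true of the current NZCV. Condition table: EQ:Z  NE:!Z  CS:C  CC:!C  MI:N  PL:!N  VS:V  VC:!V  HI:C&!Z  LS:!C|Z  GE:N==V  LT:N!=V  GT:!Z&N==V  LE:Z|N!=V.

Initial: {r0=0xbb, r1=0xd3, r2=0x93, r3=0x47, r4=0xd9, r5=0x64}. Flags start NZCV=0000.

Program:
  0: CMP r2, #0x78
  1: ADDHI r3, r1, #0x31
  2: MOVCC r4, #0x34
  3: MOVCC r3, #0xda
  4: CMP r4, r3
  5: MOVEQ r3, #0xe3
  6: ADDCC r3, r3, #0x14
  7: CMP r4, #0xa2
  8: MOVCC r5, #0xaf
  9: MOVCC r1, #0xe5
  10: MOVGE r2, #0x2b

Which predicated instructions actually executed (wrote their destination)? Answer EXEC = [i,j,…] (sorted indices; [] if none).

EXEC = [1,10]

[0] flags=0011 → (cmp)
[1] flags=0011 HI?T → r3=0x04
[2] flags=0011 CC?F → skip
[3] flags=0011 CC?F → skip
[4] flags=1010 → (cmp)
[5] flags=1010 EQ?F → skip
[6] flags=1010 CC?F → skip
[7] flags=0010 → (cmp)
[8] flags=0010 CC?F → skip
[9] flags=0010 CC?F → skip
[10] flags=0010 GE?T → r2=0x2b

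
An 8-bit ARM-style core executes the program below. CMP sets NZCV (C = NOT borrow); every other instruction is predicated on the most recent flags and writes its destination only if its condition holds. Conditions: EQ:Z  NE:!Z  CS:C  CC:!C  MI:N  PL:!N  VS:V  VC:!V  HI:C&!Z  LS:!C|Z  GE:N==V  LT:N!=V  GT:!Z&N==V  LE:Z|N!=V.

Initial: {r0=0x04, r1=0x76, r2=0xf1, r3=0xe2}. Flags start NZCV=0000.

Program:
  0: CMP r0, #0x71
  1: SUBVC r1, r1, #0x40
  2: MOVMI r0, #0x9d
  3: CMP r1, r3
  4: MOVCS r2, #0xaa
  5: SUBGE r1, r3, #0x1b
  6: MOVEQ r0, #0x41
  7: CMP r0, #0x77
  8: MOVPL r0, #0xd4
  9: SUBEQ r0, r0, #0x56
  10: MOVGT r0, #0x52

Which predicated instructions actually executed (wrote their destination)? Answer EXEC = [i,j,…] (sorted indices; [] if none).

0: ✓ CMP  NZCV=1000
1: ✓ SUBVC  r1←0x36
2: ✓ MOVMI  r0←0x9d
3: ✓ CMP  NZCV=0000
4: · MOVCS
5: ✓ SUBGE  r1←0xc7
6: · MOVEQ
7: ✓ CMP  NZCV=0011
8: ✓ MOVPL  r0←0xd4
9: · SUBEQ
10: · MOVGT

EXEC = [1,2,5,8]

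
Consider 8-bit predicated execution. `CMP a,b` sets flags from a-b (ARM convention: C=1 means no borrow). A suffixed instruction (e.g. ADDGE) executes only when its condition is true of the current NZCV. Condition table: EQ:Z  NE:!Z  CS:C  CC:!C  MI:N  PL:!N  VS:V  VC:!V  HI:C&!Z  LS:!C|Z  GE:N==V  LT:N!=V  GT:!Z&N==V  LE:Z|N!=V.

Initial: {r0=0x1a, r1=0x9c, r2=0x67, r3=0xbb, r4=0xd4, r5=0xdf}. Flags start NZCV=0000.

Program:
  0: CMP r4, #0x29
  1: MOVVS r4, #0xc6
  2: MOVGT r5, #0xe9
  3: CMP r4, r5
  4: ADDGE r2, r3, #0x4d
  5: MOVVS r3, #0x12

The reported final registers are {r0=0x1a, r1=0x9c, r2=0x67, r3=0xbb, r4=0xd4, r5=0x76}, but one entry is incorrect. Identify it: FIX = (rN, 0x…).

[0] flags=1010 → (cmp)
[1] flags=1010 VS?F → skip
[2] flags=1010 GT?F → skip
[3] flags=1000 → (cmp)
[4] flags=1000 GE?F → skip
[5] flags=1000 VS?F → skip

FIX = (r5, 0xdf)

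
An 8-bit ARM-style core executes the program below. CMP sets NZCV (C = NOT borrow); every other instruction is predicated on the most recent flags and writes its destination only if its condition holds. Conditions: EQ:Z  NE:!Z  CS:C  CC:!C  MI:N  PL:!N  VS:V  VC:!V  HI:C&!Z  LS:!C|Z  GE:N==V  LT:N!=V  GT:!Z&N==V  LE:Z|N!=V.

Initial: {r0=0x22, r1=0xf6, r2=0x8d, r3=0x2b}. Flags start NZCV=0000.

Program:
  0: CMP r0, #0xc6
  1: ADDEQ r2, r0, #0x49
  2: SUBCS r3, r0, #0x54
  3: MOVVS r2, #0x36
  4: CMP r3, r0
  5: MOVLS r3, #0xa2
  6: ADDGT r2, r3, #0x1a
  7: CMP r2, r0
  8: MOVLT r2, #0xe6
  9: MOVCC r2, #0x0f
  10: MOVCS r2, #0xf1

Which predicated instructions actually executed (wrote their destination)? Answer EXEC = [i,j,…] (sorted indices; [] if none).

EXEC = [6,10]

[0] flags=0000 → (cmp)
[1] flags=0000 EQ?F → skip
[2] flags=0000 CS?F → skip
[3] flags=0000 VS?F → skip
[4] flags=0010 → (cmp)
[5] flags=0010 LS?F → skip
[6] flags=0010 GT?T → r2=0x45
[7] flags=0010 → (cmp)
[8] flags=0010 LT?F → skip
[9] flags=0010 CC?F → skip
[10] flags=0010 CS?T → r2=0xf1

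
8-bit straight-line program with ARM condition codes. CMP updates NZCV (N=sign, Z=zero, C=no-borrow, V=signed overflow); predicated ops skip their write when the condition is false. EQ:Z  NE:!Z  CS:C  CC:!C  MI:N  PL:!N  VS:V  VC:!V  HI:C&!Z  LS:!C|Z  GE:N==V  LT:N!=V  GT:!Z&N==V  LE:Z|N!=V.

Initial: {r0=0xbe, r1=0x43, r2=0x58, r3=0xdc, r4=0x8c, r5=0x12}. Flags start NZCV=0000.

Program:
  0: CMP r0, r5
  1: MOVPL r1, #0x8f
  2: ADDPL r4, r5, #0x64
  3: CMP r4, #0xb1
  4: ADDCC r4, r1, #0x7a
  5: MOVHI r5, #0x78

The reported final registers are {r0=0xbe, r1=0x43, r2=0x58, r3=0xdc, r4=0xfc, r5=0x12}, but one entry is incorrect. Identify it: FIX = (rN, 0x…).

FIX = (r4, 0xbd)

0: ✓ CMP  NZCV=1010
1: · MOVPL
2: · ADDPL
3: ✓ CMP  NZCV=1000
4: ✓ ADDCC  r4←0xbd
5: · MOVHI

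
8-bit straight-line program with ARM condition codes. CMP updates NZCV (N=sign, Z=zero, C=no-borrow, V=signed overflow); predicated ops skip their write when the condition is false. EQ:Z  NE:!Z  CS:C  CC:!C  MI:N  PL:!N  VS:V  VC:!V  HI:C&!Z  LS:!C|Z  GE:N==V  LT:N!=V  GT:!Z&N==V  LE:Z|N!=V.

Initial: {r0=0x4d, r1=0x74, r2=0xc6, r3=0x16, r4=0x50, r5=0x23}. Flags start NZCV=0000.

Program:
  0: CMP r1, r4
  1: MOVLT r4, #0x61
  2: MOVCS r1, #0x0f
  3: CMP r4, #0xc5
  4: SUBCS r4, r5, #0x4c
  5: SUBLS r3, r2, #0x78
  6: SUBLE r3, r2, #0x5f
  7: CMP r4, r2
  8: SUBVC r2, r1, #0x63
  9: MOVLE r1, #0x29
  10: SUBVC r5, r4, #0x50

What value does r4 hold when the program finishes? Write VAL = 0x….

[0] flags=0010 → (cmp)
[1] flags=0010 LT?F → skip
[2] flags=0010 CS?T → r1=0x0f
[3] flags=1001 → (cmp)
[4] flags=1001 CS?F → skip
[5] flags=1001 LS?T → r3=0x4e
[6] flags=1001 LE?F → skip
[7] flags=1001 → (cmp)
[8] flags=1001 VC?F → skip
[9] flags=1001 LE?F → skip
[10] flags=1001 VC?F → skip

VAL = 0x50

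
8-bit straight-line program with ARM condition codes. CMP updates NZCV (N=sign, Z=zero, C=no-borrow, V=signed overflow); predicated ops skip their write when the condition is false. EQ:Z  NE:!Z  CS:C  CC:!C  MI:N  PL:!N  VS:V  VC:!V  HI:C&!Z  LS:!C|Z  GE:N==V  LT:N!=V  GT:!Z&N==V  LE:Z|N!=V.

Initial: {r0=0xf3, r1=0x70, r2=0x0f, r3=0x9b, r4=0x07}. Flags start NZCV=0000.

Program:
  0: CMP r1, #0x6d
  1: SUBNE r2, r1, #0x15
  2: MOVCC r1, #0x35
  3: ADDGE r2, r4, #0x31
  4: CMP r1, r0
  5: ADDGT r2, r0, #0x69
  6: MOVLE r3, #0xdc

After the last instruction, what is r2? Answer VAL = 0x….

VAL = 0x5c

0: ✓ CMP  NZCV=0010
1: ✓ SUBNE  r2←0x5b
2: · MOVCC
3: ✓ ADDGE  r2←0x38
4: ✓ CMP  NZCV=0000
5: ✓ ADDGT  r2←0x5c
6: · MOVLE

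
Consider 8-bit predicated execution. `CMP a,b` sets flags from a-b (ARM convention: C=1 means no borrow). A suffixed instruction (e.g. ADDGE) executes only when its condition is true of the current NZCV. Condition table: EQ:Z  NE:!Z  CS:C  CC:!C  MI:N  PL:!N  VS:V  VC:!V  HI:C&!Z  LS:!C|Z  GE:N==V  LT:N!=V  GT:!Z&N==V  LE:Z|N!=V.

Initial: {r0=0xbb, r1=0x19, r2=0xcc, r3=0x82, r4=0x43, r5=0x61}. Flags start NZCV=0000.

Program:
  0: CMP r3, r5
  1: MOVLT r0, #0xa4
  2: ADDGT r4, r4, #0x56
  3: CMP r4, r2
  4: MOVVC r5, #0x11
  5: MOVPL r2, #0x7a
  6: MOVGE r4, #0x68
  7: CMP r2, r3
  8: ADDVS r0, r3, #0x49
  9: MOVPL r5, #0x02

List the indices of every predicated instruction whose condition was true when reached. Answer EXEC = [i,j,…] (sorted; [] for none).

[0] flags=0011 → (cmp)
[1] flags=0011 LT?T → r0=0xa4
[2] flags=0011 GT?F → skip
[3] flags=0000 → (cmp)
[4] flags=0000 VC?T → r5=0x11
[5] flags=0000 PL?T → r2=0x7a
[6] flags=0000 GE?T → r4=0x68
[7] flags=1001 → (cmp)
[8] flags=1001 VS?T → r0=0xcb
[9] flags=1001 PL?F → skip

EXEC = [1,4,5,6,8]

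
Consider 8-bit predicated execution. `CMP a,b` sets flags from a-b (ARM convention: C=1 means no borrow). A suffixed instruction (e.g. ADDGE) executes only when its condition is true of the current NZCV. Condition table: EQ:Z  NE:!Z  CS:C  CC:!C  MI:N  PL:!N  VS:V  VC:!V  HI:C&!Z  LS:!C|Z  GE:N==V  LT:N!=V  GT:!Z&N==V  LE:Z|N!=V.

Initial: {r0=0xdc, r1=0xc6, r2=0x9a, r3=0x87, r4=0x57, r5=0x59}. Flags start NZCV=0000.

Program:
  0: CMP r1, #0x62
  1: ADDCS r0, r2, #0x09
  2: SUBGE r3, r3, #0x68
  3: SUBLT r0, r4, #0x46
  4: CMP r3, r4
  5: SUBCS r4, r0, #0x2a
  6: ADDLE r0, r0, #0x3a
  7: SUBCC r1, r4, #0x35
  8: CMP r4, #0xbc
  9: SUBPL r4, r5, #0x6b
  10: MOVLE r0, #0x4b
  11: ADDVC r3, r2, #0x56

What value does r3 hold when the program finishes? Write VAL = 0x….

VAL = 0xf0

[0] flags=0011 → (cmp)
[1] flags=0011 CS?T → r0=0xa3
[2] flags=0011 GE?F → skip
[3] flags=0011 LT?T → r0=0x11
[4] flags=0011 → (cmp)
[5] flags=0011 CS?T → r4=0xe7
[6] flags=0011 LE?T → r0=0x4b
[7] flags=0011 CC?F → skip
[8] flags=0010 → (cmp)
[9] flags=0010 PL?T → r4=0xee
[10] flags=0010 LE?F → skip
[11] flags=0010 VC?T → r3=0xf0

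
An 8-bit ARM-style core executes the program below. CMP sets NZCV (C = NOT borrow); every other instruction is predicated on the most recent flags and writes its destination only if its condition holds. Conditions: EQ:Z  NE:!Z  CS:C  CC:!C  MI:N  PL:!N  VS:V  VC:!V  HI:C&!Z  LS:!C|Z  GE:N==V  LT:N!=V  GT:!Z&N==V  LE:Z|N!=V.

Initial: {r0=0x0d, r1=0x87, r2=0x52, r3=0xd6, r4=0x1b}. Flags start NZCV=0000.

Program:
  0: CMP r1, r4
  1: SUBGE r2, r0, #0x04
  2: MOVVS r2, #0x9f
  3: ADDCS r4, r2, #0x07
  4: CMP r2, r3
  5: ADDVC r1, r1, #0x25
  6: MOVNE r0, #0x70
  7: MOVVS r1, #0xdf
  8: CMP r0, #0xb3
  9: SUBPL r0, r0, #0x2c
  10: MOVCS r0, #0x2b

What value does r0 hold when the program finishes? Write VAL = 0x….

[0] flags=0011 → (cmp)
[1] flags=0011 GE?F → skip
[2] flags=0011 VS?T → r2=0x9f
[3] flags=0011 CS?T → r4=0xa6
[4] flags=1000 → (cmp)
[5] flags=1000 VC?T → r1=0xac
[6] flags=1000 NE?T → r0=0x70
[7] flags=1000 VS?F → skip
[8] flags=1001 → (cmp)
[9] flags=1001 PL?F → skip
[10] flags=1001 CS?F → skip

VAL = 0x70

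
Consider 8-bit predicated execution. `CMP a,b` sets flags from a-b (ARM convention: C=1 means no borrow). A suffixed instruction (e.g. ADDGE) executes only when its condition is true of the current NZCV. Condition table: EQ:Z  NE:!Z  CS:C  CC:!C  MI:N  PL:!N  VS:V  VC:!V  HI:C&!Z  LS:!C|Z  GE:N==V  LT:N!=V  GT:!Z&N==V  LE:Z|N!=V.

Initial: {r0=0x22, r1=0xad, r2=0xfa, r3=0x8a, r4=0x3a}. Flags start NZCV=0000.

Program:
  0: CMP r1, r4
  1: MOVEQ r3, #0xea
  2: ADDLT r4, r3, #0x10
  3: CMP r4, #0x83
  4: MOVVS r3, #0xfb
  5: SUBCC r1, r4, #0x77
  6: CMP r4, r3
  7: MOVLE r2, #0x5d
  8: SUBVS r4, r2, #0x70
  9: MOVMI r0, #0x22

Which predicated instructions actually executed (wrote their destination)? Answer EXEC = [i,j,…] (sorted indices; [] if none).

[0] flags=0011 → (cmp)
[1] flags=0011 EQ?F → skip
[2] flags=0011 LT?T → r4=0x9a
[3] flags=0010 → (cmp)
[4] flags=0010 VS?F → skip
[5] flags=0010 CC?F → skip
[6] flags=0010 → (cmp)
[7] flags=0010 LE?F → skip
[8] flags=0010 VS?F → skip
[9] flags=0010 MI?F → skip

EXEC = [2]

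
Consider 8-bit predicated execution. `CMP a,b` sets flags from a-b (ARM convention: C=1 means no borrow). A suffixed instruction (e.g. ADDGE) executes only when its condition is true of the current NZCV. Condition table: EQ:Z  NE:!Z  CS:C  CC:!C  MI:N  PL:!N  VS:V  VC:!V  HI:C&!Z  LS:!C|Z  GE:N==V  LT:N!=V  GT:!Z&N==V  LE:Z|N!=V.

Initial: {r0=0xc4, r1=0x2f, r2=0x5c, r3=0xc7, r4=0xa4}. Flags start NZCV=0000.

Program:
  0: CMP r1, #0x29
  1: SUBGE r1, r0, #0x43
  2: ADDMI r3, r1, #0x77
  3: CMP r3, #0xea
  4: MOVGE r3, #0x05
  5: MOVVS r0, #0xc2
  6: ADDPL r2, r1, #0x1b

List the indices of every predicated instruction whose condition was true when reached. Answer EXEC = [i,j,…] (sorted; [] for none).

[0] flags=0010 → (cmp)
[1] flags=0010 GE?T → r1=0x81
[2] flags=0010 MI?F → skip
[3] flags=1000 → (cmp)
[4] flags=1000 GE?F → skip
[5] flags=1000 VS?F → skip
[6] flags=1000 PL?F → skip

EXEC = [1]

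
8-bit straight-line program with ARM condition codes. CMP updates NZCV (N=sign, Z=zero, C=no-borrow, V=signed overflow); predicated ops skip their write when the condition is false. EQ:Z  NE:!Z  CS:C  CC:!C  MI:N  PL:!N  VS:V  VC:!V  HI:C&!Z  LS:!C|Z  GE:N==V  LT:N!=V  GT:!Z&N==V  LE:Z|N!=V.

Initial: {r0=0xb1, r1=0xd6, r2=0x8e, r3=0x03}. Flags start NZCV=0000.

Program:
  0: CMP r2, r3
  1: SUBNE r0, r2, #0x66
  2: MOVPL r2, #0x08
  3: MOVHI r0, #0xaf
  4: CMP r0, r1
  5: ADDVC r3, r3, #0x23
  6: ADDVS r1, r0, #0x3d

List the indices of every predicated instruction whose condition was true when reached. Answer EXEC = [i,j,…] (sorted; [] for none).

0: ✓ CMP  NZCV=1010
1: ✓ SUBNE  r0←0x28
2: · MOVPL
3: ✓ MOVHI  r0←0xaf
4: ✓ CMP  NZCV=1000
5: ✓ ADDVC  r3←0x26
6: · ADDVS

EXEC = [1,3,5]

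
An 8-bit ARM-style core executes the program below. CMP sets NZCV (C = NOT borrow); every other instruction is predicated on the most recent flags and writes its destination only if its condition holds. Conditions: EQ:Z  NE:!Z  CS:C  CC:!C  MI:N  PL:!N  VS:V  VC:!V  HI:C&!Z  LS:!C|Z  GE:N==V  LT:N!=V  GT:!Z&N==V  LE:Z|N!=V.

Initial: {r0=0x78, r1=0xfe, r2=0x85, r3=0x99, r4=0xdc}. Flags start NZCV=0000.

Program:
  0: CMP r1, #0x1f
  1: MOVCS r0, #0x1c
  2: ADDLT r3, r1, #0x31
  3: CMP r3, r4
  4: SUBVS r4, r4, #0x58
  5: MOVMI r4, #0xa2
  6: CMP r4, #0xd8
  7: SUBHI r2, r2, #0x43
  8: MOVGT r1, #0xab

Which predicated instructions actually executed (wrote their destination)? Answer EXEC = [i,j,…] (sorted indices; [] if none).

0: ✓ CMP  NZCV=1010
1: ✓ MOVCS  r0←0x1c
2: ✓ ADDLT  r3←0x2f
3: ✓ CMP  NZCV=0000
4: · SUBVS
5: · MOVMI
6: ✓ CMP  NZCV=0010
7: ✓ SUBHI  r2←0x42
8: ✓ MOVGT  r1←0xab

EXEC = [1,2,7,8]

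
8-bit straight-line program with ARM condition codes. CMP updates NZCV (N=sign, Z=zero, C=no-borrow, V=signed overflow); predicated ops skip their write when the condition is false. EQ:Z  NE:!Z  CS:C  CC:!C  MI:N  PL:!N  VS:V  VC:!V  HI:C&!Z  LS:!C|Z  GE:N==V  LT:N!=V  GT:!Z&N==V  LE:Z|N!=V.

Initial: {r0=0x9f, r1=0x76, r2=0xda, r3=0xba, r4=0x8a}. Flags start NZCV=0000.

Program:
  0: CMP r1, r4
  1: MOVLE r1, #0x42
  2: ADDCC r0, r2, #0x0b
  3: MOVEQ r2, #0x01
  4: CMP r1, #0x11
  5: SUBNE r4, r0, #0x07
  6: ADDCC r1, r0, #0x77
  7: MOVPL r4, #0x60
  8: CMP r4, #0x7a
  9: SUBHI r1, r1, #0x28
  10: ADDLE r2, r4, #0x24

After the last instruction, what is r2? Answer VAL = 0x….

0: ✓ CMP  NZCV=1001
1: · MOVLE
2: ✓ ADDCC  r0←0xe5
3: · MOVEQ
4: ✓ CMP  NZCV=0010
5: ✓ SUBNE  r4←0xde
6: · ADDCC
7: ✓ MOVPL  r4←0x60
8: ✓ CMP  NZCV=1000
9: · SUBHI
10: ✓ ADDLE  r2←0x84

VAL = 0x84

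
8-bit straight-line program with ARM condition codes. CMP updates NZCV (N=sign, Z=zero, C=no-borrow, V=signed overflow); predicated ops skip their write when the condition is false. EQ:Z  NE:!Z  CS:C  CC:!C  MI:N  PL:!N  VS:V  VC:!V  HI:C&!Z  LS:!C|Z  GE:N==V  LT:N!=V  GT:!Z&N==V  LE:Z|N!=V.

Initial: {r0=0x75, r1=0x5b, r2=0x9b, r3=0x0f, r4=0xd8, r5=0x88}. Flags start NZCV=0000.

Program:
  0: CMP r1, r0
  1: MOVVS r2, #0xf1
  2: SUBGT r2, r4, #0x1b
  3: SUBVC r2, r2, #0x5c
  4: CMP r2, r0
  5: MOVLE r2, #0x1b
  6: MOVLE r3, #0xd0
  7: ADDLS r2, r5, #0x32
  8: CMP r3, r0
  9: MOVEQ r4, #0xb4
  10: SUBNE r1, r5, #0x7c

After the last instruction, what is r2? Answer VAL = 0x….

[0] flags=1000 → (cmp)
[1] flags=1000 VS?F → skip
[2] flags=1000 GT?F → skip
[3] flags=1000 VC?T → r2=0x3f
[4] flags=1000 → (cmp)
[5] flags=1000 LE?T → r2=0x1b
[6] flags=1000 LE?T → r3=0xd0
[7] flags=1000 LS?T → r2=0xba
[8] flags=0011 → (cmp)
[9] flags=0011 EQ?F → skip
[10] flags=0011 NE?T → r1=0x0c

VAL = 0xba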